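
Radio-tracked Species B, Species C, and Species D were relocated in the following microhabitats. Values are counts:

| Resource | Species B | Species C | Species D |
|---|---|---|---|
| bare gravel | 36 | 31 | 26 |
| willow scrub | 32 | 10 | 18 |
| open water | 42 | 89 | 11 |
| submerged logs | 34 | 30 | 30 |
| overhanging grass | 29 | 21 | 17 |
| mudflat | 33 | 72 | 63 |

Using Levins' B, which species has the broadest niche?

Proportions for Species B (n=206): 36/206=0.1748, 32/206=0.1553, 42/206=0.2039, 34/206=0.1650, 29/206=0.1408, 33/206=0.1602
Proportions for Species C (n=253): 31/253=0.1225, 10/253=0.0395, 89/253=0.3518, 30/253=0.1186, 21/253=0.0830, 72/253=0.2846
Proportions for Species D (n=165): 26/165=0.1576, 18/165=0.1091, 11/165=0.0667, 30/165=0.1818, 17/165=0.1030, 63/165=0.3818
Σp_Bᵢ² = 0.1748² + 0.1553² + 0.2039² + 0.1650² + 0.1408² + 0.1602² = 0.030555 + 0.024118 + 0.041575 + 0.027225 + 0.019825 + 0.025664 = 0.168962
B_B = 1 / 0.168962 = 5.9185
Σp_Cᵢ² = 0.1225² + 0.0395² + 0.3518² + 0.1186² + 0.0830² + 0.2846² = 0.015006 + 0.001560 + 0.123763 + 0.014066 + 0.006889 + 0.080997 = 0.242281
B_C = 1 / 0.242281 = 4.1274
Σp_Dᵢ² = 0.1576² + 0.1091² + 0.0667² + 0.1818² + 0.1030² + 0.3818² = 0.024838 + 0.011903 + 0.004449 + 0.033051 + 0.010609 + 0.145771 = 0.230621
B_D = 1 / 0.230621 = 4.3361
Highest B → broadest niche (most generalist): Species B (B = 5.92).

Species B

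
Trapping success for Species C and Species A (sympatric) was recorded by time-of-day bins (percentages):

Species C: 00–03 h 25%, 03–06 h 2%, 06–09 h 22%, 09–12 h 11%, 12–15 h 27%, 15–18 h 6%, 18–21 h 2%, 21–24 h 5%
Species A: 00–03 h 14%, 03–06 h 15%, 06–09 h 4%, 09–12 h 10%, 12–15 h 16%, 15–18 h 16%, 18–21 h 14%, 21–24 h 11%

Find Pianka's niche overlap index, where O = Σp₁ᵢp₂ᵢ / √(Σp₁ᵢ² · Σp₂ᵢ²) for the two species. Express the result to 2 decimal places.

Convert percentages to proportions (divide by 100).
Σ p₁ᵢp₂ᵢ = 0.0350 + 0.0030 + 0.0088 + 0.0110 + 0.0432 + 0.0096 + 0.0028 + 0.0055 = 0.1189
Σp_1ᵢ² = 0.25² + 0.02² + 0.22² + 0.11² + 0.27² + 0.06² + 0.02² + 0.05² = 0.0625 + 0.0004 + 0.0484 + 0.0121 + 0.0729 + 0.0036 + 0.0004 + 0.0025 = 0.2028
Σp_2ᵢ² = 0.14² + 0.15² + 0.04² + 0.10² + 0.16² + 0.16² + 0.14² + 0.11² = 0.0196 + 0.0225 + 0.0016 + 0.0100 + 0.0256 + 0.0256 + 0.0196 + 0.0121 = 0.1366
O = 0.1189 / √(0.2028 × 0.1366) = 0.1189 / 0.16644 = 0.7144

0.71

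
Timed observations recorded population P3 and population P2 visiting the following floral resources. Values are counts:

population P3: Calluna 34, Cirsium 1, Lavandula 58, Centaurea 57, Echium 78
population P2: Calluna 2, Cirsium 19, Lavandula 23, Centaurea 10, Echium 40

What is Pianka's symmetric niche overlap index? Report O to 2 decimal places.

Proportions for population P3 (n=228): 34/228=0.1491, 1/228=0.0044, 58/228=0.2544, 57/228=0.2500, 78/228=0.3421
Proportions for population P2 (n=94): 2/94=0.0213, 19/94=0.2021, 23/94=0.2447, 10/94=0.1064, 40/94=0.4255
Σ p₁ᵢp₂ᵢ = 0.003176 + 0.000889 + 0.062252 + 0.026600 + 0.145564 = 0.238481
Σp_1ᵢ² = 0.1491² + 0.0044² + 0.2544² + 0.2500² + 0.3421² = 0.022231 + 0.000019 + 0.064719 + 0.062500 + 0.117032 = 0.266501
Σp_2ᵢ² = 0.0213² + 0.2021² + 0.2447² + 0.1064² + 0.4255² = 0.000454 + 0.040844 + 0.059878 + 0.011321 + 0.181050 = 0.293547
O = 0.238481 / √(0.266501 × 0.293547) = 0.238481 / 0.2796973 = 0.8526

0.85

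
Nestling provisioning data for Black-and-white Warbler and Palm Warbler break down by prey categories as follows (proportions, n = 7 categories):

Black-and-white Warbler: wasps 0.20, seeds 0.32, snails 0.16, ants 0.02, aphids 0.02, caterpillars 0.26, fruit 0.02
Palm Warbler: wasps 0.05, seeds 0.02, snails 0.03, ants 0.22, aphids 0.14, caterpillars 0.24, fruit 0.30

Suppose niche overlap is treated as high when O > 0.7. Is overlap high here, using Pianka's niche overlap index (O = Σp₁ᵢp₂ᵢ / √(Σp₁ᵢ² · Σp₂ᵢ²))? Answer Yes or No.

Σ p₁ᵢp₂ᵢ = 0.0100 + 0.0064 + 0.0048 + 0.0044 + 0.0028 + 0.0624 + 0.0060 = 0.0968
Σp_1ᵢ² = 0.20² + 0.32² + 0.16² + 0.02² + 0.02² + 0.26² + 0.02² = 0.0400 + 0.1024 + 0.0256 + 0.0004 + 0.0004 + 0.0676 + 0.0004 = 0.2368
Σp_2ᵢ² = 0.05² + 0.02² + 0.03² + 0.22² + 0.14² + 0.24² + 0.30² = 0.0025 + 0.0004 + 0.0009 + 0.0484 + 0.0196 + 0.0576 + 0.0900 = 0.2194
O = 0.0968 / √(0.2368 × 0.2194) = 0.0968 / 0.22793 = 0.4247
O = 0.4247 < 0.7 → No.

No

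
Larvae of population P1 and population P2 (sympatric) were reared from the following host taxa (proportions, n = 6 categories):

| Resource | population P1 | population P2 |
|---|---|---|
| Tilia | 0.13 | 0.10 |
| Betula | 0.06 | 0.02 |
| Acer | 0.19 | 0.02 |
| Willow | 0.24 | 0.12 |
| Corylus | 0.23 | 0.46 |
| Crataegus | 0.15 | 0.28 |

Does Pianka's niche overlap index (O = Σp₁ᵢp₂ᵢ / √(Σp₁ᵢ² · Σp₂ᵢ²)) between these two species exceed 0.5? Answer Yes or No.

Σ p₁ᵢp₂ᵢ = 0.0130 + 0.0012 + 0.0038 + 0.0288 + 0.1058 + 0.0420 = 0.1946
Σp_1ᵢ² = 0.13² + 0.06² + 0.19² + 0.24² + 0.23² + 0.15² = 0.0169 + 0.0036 + 0.0361 + 0.0576 + 0.0529 + 0.0225 = 0.1896
Σp_2ᵢ² = 0.10² + 0.02² + 0.02² + 0.12² + 0.46² + 0.28² = 0.0100 + 0.0004 + 0.0004 + 0.0144 + 0.2116 + 0.0784 = 0.3152
O = 0.1946 / √(0.1896 × 0.3152) = 0.1946 / 0.24446 = 0.7960
O = 0.7960 > 0.5 → Yes.

Yes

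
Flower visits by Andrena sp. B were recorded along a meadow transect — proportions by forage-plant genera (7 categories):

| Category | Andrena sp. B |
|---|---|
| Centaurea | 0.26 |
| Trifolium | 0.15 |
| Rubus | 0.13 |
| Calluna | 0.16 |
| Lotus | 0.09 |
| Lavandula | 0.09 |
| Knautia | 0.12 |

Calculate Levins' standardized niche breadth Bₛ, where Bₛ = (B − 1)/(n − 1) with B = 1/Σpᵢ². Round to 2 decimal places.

0.85

Σpᵢ² = 0.26² + 0.15² + 0.13² + 0.16² + 0.09² + 0.09² + 0.12² = 0.0676 + 0.0225 + 0.0169 + 0.0256 + 0.0081 + 0.0081 + 0.0144 = 0.1632
B = 1 / 0.1632 = 6.1275
Bₛ = (B − 1)/(n − 1) = (6.1275 − 1)/(7 − 1) = 5.1275/6 = 0.8546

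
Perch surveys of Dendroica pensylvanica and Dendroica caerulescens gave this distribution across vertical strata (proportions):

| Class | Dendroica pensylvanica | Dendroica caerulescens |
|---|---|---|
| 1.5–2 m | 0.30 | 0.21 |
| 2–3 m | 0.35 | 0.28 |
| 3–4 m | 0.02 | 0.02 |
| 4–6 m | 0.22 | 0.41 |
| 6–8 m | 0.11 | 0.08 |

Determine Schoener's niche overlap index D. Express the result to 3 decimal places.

0.810

Σ|p₁ᵢ − p₂ᵢ| = 0.09 + 0.07 + 0.00 + 0.19 + 0.03 = 0.38
D = 1 − ½ × 0.38 = 1 − 0.190 = 0.81000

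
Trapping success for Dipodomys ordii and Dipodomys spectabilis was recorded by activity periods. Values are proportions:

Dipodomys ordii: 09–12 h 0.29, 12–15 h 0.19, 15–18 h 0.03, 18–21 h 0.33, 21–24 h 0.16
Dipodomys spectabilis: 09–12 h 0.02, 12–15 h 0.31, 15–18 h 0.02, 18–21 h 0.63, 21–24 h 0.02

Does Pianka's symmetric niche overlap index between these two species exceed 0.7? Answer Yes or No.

Σ p₁ᵢp₂ᵢ = 0.0058 + 0.0589 + 0.0006 + 0.2079 + 0.0032 = 0.2764
Σp_1ᵢ² = 0.29² + 0.19² + 0.03² + 0.33² + 0.16² = 0.0841 + 0.0361 + 0.0009 + 0.1089 + 0.0256 = 0.2556
Σp_2ᵢ² = 0.02² + 0.31² + 0.02² + 0.63² + 0.02² = 0.0004 + 0.0961 + 0.0004 + 0.3969 + 0.0004 = 0.4942
O = 0.2764 / √(0.2556 × 0.4942) = 0.2764 / 0.35541 = 0.7777
O = 0.7777 > 0.7 → Yes.

Yes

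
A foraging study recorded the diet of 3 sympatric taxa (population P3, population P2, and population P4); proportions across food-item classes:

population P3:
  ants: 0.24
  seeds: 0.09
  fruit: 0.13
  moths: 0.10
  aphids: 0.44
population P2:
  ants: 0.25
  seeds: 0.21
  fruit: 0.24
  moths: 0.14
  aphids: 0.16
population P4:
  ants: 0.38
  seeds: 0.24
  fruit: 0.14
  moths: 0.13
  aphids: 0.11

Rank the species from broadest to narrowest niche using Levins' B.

Σp_P3ᵢ² = 0.24² + 0.09² + 0.13² + 0.10² + 0.44² = 0.0576 + 0.0081 + 0.0169 + 0.0100 + 0.1936 = 0.2862
B_P3 = 1 / 0.2862 = 3.4941
Σp_P2ᵢ² = 0.25² + 0.21² + 0.24² + 0.14² + 0.16² = 0.0625 + 0.0441 + 0.0576 + 0.0196 + 0.0256 = 0.2094
B_P2 = 1 / 0.2094 = 4.7755
Σp_P4ᵢ² = 0.38² + 0.24² + 0.14² + 0.13² + 0.11² = 0.1444 + 0.0576 + 0.0196 + 0.0169 + 0.0121 = 0.2506
B_P4 = 1 / 0.2506 = 3.9904
Ranking by B (broadest → narrowest): population P2 (4.78) > population P4 (3.99) > population P3 (3.49)

population P2 > population P4 > population P3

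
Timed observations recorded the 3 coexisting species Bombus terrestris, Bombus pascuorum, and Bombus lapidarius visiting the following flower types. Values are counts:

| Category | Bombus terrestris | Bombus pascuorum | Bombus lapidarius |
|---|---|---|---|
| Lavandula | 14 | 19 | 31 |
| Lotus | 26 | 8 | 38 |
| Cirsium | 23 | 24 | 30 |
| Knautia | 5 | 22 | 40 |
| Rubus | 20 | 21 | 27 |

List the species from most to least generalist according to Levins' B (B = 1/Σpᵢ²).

Bombus lapidarius > Bombus pascuorum > Bombus terrestris

Proportions for Bombus terrestris (n=88): 14/88=0.1591, 26/88=0.2955, 23/88=0.2614, 5/88=0.0568, 20/88=0.2273
Proportions for Bombus pascuorum (n=94): 19/94=0.2021, 8/94=0.0851, 24/94=0.2553, 22/94=0.2340, 21/94=0.2234
Proportions for Bombus lapidarius (n=166): 31/166=0.1867, 38/166=0.2289, 30/166=0.1807, 40/166=0.2410, 27/166=0.1627
Σp_terrᵢ² = 0.1591² + 0.2955² + 0.2614² + 0.0568² + 0.2273² = 0.025313 + 0.087320 + 0.068330 + 0.003226 + 0.051665 = 0.235854
B_terr = 1 / 0.235854 = 4.2399
Σp_pascᵢ² = 0.2021² + 0.0851² + 0.2553² + 0.2340² + 0.2234² = 0.040844 + 0.007242 + 0.065178 + 0.054756 + 0.049908 = 0.217928
B_pasc = 1 / 0.217928 = 4.5887
Σp_lapiᵢ² = 0.1867² + 0.2289² + 0.1807² + 0.2410² + 0.1627² = 0.034857 + 0.052395 + 0.032652 + 0.058081 + 0.026471 = 0.204456
B_lapi = 1 / 0.204456 = 4.8910
Ranking by B (broadest → narrowest): Bombus lapidarius (4.89) > Bombus pascuorum (4.59) > Bombus terrestris (4.24)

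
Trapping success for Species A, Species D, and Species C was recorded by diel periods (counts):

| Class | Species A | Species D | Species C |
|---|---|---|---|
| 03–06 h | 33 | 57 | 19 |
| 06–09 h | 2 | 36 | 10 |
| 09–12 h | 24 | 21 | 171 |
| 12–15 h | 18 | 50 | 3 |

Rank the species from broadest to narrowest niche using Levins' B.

Species D > Species A > Species C

Proportions for Species A (n=77): 33/77=0.4286, 2/77=0.0260, 24/77=0.3117, 18/77=0.2338
Proportions for Species D (n=164): 57/164=0.3476, 36/164=0.2195, 21/164=0.1280, 50/164=0.3049
Proportions for Species C (n=203): 19/203=0.0936, 10/203=0.0493, 171/203=0.8424, 3/203=0.0148
Σp_Aᵢ² = 0.4286² + 0.0260² + 0.3117² + 0.2338² = 0.183698 + 0.000676 + 0.097157 + 0.054662 = 0.336193
B_A = 1 / 0.336193 = 2.9745
Σp_Dᵢ² = 0.3476² + 0.2195² + 0.1280² + 0.3049² = 0.120826 + 0.048180 + 0.016384 + 0.092964 = 0.278354
B_D = 1 / 0.278354 = 3.5925
Σp_Cᵢ² = 0.0936² + 0.0493² + 0.8424² + 0.0148² = 0.008761 + 0.002430 + 0.709638 + 0.000219 = 0.721048
B_C = 1 / 0.721048 = 1.3869
Ranking by B (broadest → narrowest): Species D (3.59) > Species A (2.97) > Species C (1.39)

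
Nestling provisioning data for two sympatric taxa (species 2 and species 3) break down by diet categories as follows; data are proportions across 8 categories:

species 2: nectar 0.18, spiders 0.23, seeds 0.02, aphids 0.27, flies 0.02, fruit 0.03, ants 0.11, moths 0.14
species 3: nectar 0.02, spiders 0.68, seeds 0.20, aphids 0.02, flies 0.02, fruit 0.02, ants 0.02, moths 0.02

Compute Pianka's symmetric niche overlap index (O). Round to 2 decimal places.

0.56

Σ p₁ᵢp₂ᵢ = 0.0036 + 0.1564 + 0.0040 + 0.0054 + 0.0004 + 0.0006 + 0.0022 + 0.0028 = 0.1754
Σp_1ᵢ² = 0.18² + 0.23² + 0.02² + 0.27² + 0.02² + 0.03² + 0.11² + 0.14² = 0.0324 + 0.0529 + 0.0004 + 0.0729 + 0.0004 + 0.0009 + 0.0121 + 0.0196 = 0.1916
Σp_2ᵢ² = 0.02² + 0.68² + 0.20² + 0.02² + 0.02² + 0.02² + 0.02² + 0.02² = 0.0004 + 0.4624 + 0.0400 + 0.0004 + 0.0004 + 0.0004 + 0.0004 + 0.0004 = 0.5048
O = 0.1754 / √(0.1916 × 0.5048) = 0.1754 / 0.31100 = 0.5640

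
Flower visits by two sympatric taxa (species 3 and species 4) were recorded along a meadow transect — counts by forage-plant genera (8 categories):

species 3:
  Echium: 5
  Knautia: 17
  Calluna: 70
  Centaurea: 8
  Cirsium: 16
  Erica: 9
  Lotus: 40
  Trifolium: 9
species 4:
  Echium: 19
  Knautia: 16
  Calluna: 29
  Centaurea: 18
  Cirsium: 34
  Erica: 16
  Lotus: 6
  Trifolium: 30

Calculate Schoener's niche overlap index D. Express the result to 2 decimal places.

Proportions for species 3 (n=174): 5/174=0.0287, 17/174=0.0977, 70/174=0.4023, 8/174=0.0460, 16/174=0.0920, 9/174=0.0517, 40/174=0.2299, 9/174=0.0517
Proportions for species 4 (n=168): 19/168=0.1131, 16/168=0.0952, 29/168=0.1726, 18/168=0.1071, 34/168=0.2024, 16/168=0.0952, 6/168=0.0357, 30/168=0.1786
Σ|p₁ᵢ − p₂ᵢ| = 0.0844 + 0.0025 + 0.2297 + 0.0611 + 0.1104 + 0.0435 + 0.1942 + 0.1269 = 0.8527
D = 1 − ½ × 0.8527 = 1 − 0.42635 = 0.57365

0.57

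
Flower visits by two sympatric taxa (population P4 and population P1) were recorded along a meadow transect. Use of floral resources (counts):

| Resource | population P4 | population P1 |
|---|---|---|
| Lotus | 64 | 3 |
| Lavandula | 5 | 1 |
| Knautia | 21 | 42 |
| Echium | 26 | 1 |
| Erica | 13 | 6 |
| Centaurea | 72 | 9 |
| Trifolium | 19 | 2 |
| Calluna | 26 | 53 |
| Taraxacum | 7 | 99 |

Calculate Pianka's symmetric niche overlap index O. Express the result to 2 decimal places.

Proportions for population P4 (n=253): 64/253=0.2530, 5/253=0.0198, 21/253=0.0830, 26/253=0.1028, 13/253=0.0514, 72/253=0.2846, 19/253=0.0751, 26/253=0.1028, 7/253=0.0277
Proportions for population P1 (n=216): 3/216=0.0139, 1/216=0.0046, 42/216=0.1944, 1/216=0.0046, 6/216=0.0278, 9/216=0.0417, 2/216=0.0093, 53/216=0.2454, 99/216=0.4583
Σ p₁ᵢp₂ᵢ = 0.003517 + 0.000091 + 0.016135 + 0.000473 + 0.001429 + 0.011868 + 0.000698 + 0.025227 + 0.012695 = 0.072133
Σp_1ᵢ² = 0.2530² + 0.0198² + 0.0830² + 0.1028² + 0.0514² + 0.2846² + 0.0751² + 0.1028² + 0.0277² = 0.064009 + 0.000392 + 0.006889 + 0.010568 + 0.002642 + 0.080997 + 0.005640 + 0.010568 + 0.000767 = 0.182472
Σp_2ᵢ² = 0.0139² + 0.0046² + 0.1944² + 0.0046² + 0.0278² + 0.0417² + 0.0093² + 0.2454² + 0.4583² = 0.000193 + 0.000021 + 0.037791 + 0.000021 + 0.000773 + 0.001739 + 0.000086 + 0.060221 + 0.210039 = 0.310884
O = 0.072133 / √(0.182472 × 0.310884) = 0.072133 / 0.2381756 = 0.3029

0.30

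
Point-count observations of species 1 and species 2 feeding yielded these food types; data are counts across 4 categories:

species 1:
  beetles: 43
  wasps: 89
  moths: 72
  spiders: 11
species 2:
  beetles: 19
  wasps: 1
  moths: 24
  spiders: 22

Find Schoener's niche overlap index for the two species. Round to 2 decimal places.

Proportions for species 1 (n=215): 43/215=0.2000, 89/215=0.4140, 72/215=0.3349, 11/215=0.0512
Proportions for species 2 (n=66): 19/66=0.2879, 1/66=0.0152, 24/66=0.3636, 22/66=0.3333
Σ|p₁ᵢ − p₂ᵢ| = 0.0879 + 0.3988 + 0.0287 + 0.2821 = 0.7975
D = 1 − ½ × 0.7975 = 1 − 0.39875 = 0.60125

0.60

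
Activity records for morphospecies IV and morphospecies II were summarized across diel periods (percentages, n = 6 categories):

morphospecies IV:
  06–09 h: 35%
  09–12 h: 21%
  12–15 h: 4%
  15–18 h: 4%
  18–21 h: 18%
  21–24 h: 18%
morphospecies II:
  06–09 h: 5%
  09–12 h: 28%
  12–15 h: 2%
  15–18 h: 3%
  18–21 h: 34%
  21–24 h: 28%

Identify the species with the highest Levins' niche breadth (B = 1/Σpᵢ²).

morphospecies IV

Convert percentages to proportions (divide by 100).
Σp_IVᵢ² = 0.35² + 0.21² + 0.04² + 0.04² + 0.18² + 0.18² = 0.1225 + 0.0441 + 0.0016 + 0.0016 + 0.0324 + 0.0324 = 0.2346
B_IV = 1 / 0.2346 = 4.2626
Σp_IIᵢ² = 0.05² + 0.28² + 0.02² + 0.03² + 0.34² + 0.28² = 0.0025 + 0.0784 + 0.0004 + 0.0009 + 0.1156 + 0.0784 = 0.2762
B_II = 1 / 0.2762 = 3.6206
Highest B → broadest niche (most generalist): morphospecies IV (B = 4.26).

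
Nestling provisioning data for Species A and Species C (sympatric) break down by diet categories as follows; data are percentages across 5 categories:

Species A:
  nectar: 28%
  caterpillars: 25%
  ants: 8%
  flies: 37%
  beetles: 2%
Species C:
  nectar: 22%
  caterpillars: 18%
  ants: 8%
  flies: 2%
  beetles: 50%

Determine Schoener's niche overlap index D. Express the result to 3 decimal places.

0.520

Convert percentages to proportions (divide by 100).
Σ|p₁ᵢ − p₂ᵢ| = 0.06 + 0.07 + 0.00 + 0.35 + 0.48 = 0.96
D = 1 − ½ × 0.96 = 1 − 0.480 = 0.52000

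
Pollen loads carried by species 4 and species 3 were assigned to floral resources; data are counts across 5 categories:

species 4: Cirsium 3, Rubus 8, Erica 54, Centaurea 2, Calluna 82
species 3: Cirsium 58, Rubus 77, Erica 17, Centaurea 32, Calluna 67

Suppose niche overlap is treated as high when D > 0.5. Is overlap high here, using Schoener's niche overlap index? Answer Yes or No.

No

Proportions for species 4 (n=149): 3/149=0.0201, 8/149=0.0537, 54/149=0.3624, 2/149=0.0134, 82/149=0.5503
Proportions for species 3 (n=251): 58/251=0.2311, 77/251=0.3068, 17/251=0.0677, 32/251=0.1275, 67/251=0.2669
Σ|p₁ᵢ − p₂ᵢ| = 0.2110 + 0.2531 + 0.2947 + 0.1141 + 0.2834 = 1.1563
D = 1 − ½ × 1.1563 = 1 − 0.57815 = 0.42185
D = 0.42185 < 0.5 → No.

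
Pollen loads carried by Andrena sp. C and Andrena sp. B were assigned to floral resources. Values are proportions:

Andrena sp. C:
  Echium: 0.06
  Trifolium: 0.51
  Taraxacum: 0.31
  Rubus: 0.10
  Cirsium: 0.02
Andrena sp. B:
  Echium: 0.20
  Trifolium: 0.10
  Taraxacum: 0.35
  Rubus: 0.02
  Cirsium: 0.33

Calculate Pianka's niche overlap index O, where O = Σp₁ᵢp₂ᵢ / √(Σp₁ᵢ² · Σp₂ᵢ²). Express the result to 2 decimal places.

Σ p₁ᵢp₂ᵢ = 0.0120 + 0.0510 + 0.1085 + 0.0020 + 0.0066 = 0.1801
Σp_1ᵢ² = 0.06² + 0.51² + 0.31² + 0.10² + 0.02² = 0.0036 + 0.2601 + 0.0961 + 0.0100 + 0.0004 = 0.3702
Σp_2ᵢ² = 0.20² + 0.10² + 0.35² + 0.02² + 0.33² = 0.0400 + 0.0100 + 0.1225 + 0.0004 + 0.1089 = 0.2818
O = 0.1801 / √(0.3702 × 0.2818) = 0.1801 / 0.32299 = 0.5576

0.56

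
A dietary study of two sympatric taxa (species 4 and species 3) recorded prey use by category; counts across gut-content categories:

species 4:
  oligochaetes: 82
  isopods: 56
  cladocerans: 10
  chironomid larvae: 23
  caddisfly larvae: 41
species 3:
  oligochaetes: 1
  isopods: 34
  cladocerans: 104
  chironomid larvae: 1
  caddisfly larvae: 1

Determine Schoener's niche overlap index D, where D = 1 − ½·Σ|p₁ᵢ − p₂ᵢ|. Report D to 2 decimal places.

Proportions for species 4 (n=212): 82/212=0.3868, 56/212=0.2642, 10/212=0.0472, 23/212=0.1085, 41/212=0.1934
Proportions for species 3 (n=141): 1/141=0.0071, 34/141=0.2411, 104/141=0.7376, 1/141=0.0071, 1/141=0.0071
Σ|p₁ᵢ − p₂ᵢ| = 0.3797 + 0.0231 + 0.6904 + 0.1014 + 0.1863 = 1.3809
D = 1 − ½ × 1.3809 = 1 − 0.69045 = 0.30955

0.31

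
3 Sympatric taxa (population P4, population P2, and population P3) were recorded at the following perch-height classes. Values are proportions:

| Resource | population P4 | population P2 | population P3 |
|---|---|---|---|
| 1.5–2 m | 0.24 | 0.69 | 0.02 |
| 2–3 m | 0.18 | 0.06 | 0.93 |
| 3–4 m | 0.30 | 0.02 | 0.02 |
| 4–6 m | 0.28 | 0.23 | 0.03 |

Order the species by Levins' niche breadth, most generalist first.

population P4 > population P2 > population P3

Σp_P4ᵢ² = 0.24² + 0.18² + 0.30² + 0.28² = 0.0576 + 0.0324 + 0.0900 + 0.0784 = 0.2584
B_P4 = 1 / 0.2584 = 3.8700
Σp_P2ᵢ² = 0.69² + 0.06² + 0.02² + 0.23² = 0.4761 + 0.0036 + 0.0004 + 0.0529 = 0.5330
B_P2 = 1 / 0.5330 = 1.8762
Σp_P3ᵢ² = 0.02² + 0.93² + 0.02² + 0.03² = 0.0004 + 0.8649 + 0.0004 + 0.0009 = 0.8666
B_P3 = 1 / 0.8666 = 1.1539
Ranking by B (broadest → narrowest): population P4 (3.87) > population P2 (1.88) > population P3 (1.15)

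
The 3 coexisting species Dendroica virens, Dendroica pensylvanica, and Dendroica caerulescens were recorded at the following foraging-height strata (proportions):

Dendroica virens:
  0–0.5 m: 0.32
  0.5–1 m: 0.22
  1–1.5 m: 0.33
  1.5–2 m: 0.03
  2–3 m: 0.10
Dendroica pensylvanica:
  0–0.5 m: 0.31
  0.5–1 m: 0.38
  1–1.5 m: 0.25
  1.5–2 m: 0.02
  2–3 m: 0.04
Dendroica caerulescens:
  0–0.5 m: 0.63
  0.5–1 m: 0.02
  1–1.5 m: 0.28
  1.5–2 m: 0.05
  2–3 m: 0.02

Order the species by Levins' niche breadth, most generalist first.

Dendroica virens > Dendroica pensylvanica > Dendroica caerulescens

Σp_vireᵢ² = 0.32² + 0.22² + 0.33² + 0.03² + 0.10² = 0.1024 + 0.0484 + 0.1089 + 0.0009 + 0.0100 = 0.2706
B_vire = 1 / 0.2706 = 3.6955
Σp_pensᵢ² = 0.31² + 0.38² + 0.25² + 0.02² + 0.04² = 0.0961 + 0.1444 + 0.0625 + 0.0004 + 0.0016 = 0.3050
B_pens = 1 / 0.3050 = 3.2787
Σp_caerᵢ² = 0.63² + 0.02² + 0.28² + 0.05² + 0.02² = 0.3969 + 0.0004 + 0.0784 + 0.0025 + 0.0004 = 0.4786
B_caer = 1 / 0.4786 = 2.0894
Ranking by B (broadest → narrowest): Dendroica virens (3.70) > Dendroica pensylvanica (3.28) > Dendroica caerulescens (2.09)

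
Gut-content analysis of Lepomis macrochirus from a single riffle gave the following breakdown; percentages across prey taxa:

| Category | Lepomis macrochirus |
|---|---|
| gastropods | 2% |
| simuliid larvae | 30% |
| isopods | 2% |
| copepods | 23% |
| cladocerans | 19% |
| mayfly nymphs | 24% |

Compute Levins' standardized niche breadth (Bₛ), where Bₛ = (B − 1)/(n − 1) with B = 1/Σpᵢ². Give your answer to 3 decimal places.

0.642

Convert percentages to proportions (divide by 100).
Σpᵢ² = 0.02² + 0.30² + 0.02² + 0.23² + 0.19² + 0.24² = 0.0004 + 0.0900 + 0.0004 + 0.0529 + 0.0361 + 0.0576 = 0.2374
B = 1 / 0.2374 = 4.21230
Bₛ = (B − 1)/(n − 1) = (4.21230 − 1)/(6 − 1) = 3.21230/5 = 0.64246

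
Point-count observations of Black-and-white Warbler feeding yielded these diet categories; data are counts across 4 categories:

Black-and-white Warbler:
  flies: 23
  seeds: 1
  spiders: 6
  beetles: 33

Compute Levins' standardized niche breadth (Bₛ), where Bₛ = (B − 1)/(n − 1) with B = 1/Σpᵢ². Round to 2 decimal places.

0.47

Proportions for Black-and-white Warbler (n=63): 23/63=0.3651, 1/63=0.0159, 6/63=0.0952, 33/63=0.5238
Σpᵢ² = 0.3651² + 0.0159² + 0.0952² + 0.5238² = 0.133298 + 0.000253 + 0.009063 + 0.274366 = 0.416980
B = 1 / 0.416980 = 2.3982
Bₛ = (B − 1)/(n − 1) = (2.3982 − 1)/(4 − 1) = 1.3982/3 = 0.4661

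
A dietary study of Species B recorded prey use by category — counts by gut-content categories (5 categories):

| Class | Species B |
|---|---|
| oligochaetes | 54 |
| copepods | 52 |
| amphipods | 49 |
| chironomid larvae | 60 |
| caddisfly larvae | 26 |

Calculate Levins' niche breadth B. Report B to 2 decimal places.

4.72

Proportions for Species B (n=241): 54/241=0.2241, 52/241=0.2158, 49/241=0.2033, 60/241=0.2490, 26/241=0.1079
Σpᵢ² = 0.2241² + 0.2158² + 0.2033² + 0.2490² + 0.1079² = 0.050221 + 0.046570 + 0.041331 + 0.062001 + 0.011642 = 0.211765
B = 1 / 0.211765 = 4.7222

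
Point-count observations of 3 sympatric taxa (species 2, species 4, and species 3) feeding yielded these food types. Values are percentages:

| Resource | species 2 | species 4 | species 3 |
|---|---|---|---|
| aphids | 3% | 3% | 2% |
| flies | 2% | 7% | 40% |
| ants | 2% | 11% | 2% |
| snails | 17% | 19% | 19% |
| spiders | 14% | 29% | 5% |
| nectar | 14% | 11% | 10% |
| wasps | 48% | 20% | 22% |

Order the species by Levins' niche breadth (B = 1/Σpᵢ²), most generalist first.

species 4 > species 3 > species 2

Convert percentages to proportions (divide by 100).
Σp_2ᵢ² = 0.03² + 0.02² + 0.02² + 0.17² + 0.14² + 0.14² + 0.48² = 0.0009 + 0.0004 + 0.0004 + 0.0289 + 0.0196 + 0.0196 + 0.2304 = 0.3002
B_2 = 1 / 0.3002 = 3.3311
Σp_4ᵢ² = 0.03² + 0.07² + 0.11² + 0.19² + 0.29² + 0.11² + 0.20² = 0.0009 + 0.0049 + 0.0121 + 0.0361 + 0.0841 + 0.0121 + 0.0400 = 0.1902
B_4 = 1 / 0.1902 = 5.2576
Σp_3ᵢ² = 0.02² + 0.40² + 0.02² + 0.19² + 0.05² + 0.10² + 0.22² = 0.0004 + 0.1600 + 0.0004 + 0.0361 + 0.0025 + 0.0100 + 0.0484 = 0.2578
B_3 = 1 / 0.2578 = 3.8790
Ranking by B (broadest → narrowest): species 4 (5.26) > species 3 (3.88) > species 2 (3.33)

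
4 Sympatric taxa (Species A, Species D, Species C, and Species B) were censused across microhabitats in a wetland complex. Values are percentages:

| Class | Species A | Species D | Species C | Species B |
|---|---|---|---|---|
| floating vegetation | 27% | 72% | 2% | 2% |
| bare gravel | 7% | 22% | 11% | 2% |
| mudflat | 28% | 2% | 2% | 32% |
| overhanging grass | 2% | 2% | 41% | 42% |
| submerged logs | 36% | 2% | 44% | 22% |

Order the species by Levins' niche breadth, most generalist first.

Convert percentages to proportions (divide by 100).
Σp_Aᵢ² = 0.27² + 0.07² + 0.28² + 0.02² + 0.36² = 0.0729 + 0.0049 + 0.0784 + 0.0004 + 0.1296 = 0.2862
B_A = 1 / 0.2862 = 3.4941
Σp_Dᵢ² = 0.72² + 0.22² + 0.02² + 0.02² + 0.02² = 0.5184 + 0.0484 + 0.0004 + 0.0004 + 0.0004 = 0.5680
B_D = 1 / 0.5680 = 1.7606
Σp_Cᵢ² = 0.02² + 0.11² + 0.02² + 0.41² + 0.44² = 0.0004 + 0.0121 + 0.0004 + 0.1681 + 0.1936 = 0.3746
B_C = 1 / 0.3746 = 2.6695
Σp_Bᵢ² = 0.02² + 0.02² + 0.32² + 0.42² + 0.22² = 0.0004 + 0.0004 + 0.1024 + 0.1764 + 0.0484 = 0.3280
B_B = 1 / 0.3280 = 3.0488
Ranking by B (broadest → narrowest): Species A (3.49) > Species B (3.05) > Species C (2.67) > Species D (1.76)

Species A > Species B > Species C > Species D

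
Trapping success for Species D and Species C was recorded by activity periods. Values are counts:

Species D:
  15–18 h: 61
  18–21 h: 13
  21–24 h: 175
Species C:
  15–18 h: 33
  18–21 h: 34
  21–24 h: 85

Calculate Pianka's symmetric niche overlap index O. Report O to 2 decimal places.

Proportions for Species D (n=249): 61/249=0.2450, 13/249=0.0522, 175/249=0.7028
Proportions for Species C (n=152): 33/152=0.2171, 34/152=0.2237, 85/152=0.5592
Σ p₁ᵢp₂ᵢ = 0.053190 + 0.011677 + 0.393006 = 0.457873
Σp_1ᵢ² = 0.2450² + 0.0522² + 0.7028² = 0.060025 + 0.002725 + 0.493928 = 0.556678
Σp_2ᵢ² = 0.2171² + 0.2237² + 0.5592² = 0.047132 + 0.050042 + 0.312705 = 0.409879
O = 0.457873 / √(0.556678 × 0.409879) = 0.457873 / 0.4776721 = 0.9586

0.96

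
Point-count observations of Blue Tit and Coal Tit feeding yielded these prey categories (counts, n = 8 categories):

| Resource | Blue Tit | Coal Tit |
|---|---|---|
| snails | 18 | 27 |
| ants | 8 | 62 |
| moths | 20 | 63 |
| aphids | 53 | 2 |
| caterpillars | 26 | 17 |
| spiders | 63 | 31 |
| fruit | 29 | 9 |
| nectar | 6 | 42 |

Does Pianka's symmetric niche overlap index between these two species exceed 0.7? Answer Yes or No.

Proportions for Blue Tit (n=223): 18/223=0.0807, 8/223=0.0359, 20/223=0.0897, 53/223=0.2377, 26/223=0.1166, 63/223=0.2825, 29/223=0.1300, 6/223=0.0269
Proportions for Coal Tit (n=253): 27/253=0.1067, 62/253=0.2451, 63/253=0.2490, 2/253=0.0079, 17/253=0.0672, 31/253=0.1225, 9/253=0.0356, 42/253=0.1660
Σ p₁ᵢp₂ᵢ = 0.008611 + 0.008799 + 0.022335 + 0.001878 + 0.007836 + 0.034606 + 0.004628 + 0.004465 = 0.093158
Σp_1ᵢ² = 0.0807² + 0.0359² + 0.0897² + 0.2377² + 0.1166² + 0.2825² + 0.1300² + 0.0269² = 0.006512 + 0.001289 + 0.008046 + 0.056501 + 0.013596 + 0.079806 + 0.016900 + 0.000724 = 0.183374
Σp_2ᵢ² = 0.1067² + 0.2451² + 0.2490² + 0.0079² + 0.0672² + 0.1225² + 0.0356² + 0.1660² = 0.011385 + 0.060074 + 0.062001 + 0.000062 + 0.004516 + 0.015006 + 0.001267 + 0.027556 = 0.181867
O = 0.093158 / √(0.183374 × 0.181867) = 0.093158 / 0.1826189 = 0.5101
O = 0.5101 < 0.7 → No.

No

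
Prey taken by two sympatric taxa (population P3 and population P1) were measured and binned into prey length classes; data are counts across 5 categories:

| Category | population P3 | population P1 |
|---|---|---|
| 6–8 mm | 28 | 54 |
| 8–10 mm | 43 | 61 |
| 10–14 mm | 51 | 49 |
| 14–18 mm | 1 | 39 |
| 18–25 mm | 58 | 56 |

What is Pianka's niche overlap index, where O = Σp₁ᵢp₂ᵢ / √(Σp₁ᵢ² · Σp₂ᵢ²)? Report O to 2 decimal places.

0.91

Proportions for population P3 (n=181): 28/181=0.1547, 43/181=0.2376, 51/181=0.2818, 1/181=0.0055, 58/181=0.3204
Proportions for population P1 (n=259): 54/259=0.2085, 61/259=0.2355, 49/259=0.1892, 39/259=0.1506, 56/259=0.2162
Σ p₁ᵢp₂ᵢ = 0.032255 + 0.055955 + 0.053317 + 0.000828 + 0.069270 = 0.211625
Σp_1ᵢ² = 0.1547² + 0.2376² + 0.2818² + 0.0055² + 0.3204² = 0.023932 + 0.056454 + 0.079411 + 0.000030 + 0.102656 = 0.262483
Σp_2ᵢ² = 0.2085² + 0.2355² + 0.1892² + 0.1506² + 0.2162² = 0.043472 + 0.055460 + 0.035797 + 0.022680 + 0.046742 = 0.204151
O = 0.211625 / √(0.262483 × 0.204151) = 0.211625 / 0.2314869 = 0.9142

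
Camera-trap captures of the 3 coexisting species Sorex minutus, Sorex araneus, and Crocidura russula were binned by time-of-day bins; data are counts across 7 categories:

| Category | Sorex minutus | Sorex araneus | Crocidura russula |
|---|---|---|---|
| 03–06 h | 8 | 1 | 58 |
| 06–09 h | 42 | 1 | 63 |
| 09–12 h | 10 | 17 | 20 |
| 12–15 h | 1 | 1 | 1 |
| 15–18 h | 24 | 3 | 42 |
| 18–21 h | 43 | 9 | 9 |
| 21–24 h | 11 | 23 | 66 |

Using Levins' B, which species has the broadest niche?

Crocidura russula

Proportions for Sorex minutus (n=139): 8/139=0.0576, 42/139=0.3022, 10/139=0.0719, 1/139=0.0072, 24/139=0.1727, 43/139=0.3094, 11/139=0.0791
Proportions for Sorex araneus (n=55): 1/55=0.0182, 1/55=0.0182, 17/55=0.3091, 1/55=0.0182, 3/55=0.0545, 9/55=0.1636, 23/55=0.4182
Proportions for Crocidura russula (n=259): 58/259=0.2239, 63/259=0.2432, 20/259=0.0772, 1/259=0.0039, 42/259=0.1622, 9/259=0.0347, 66/259=0.2548
Σp_minuᵢ² = 0.0576² + 0.3022² + 0.0719² + 0.0072² + 0.1727² + 0.3094² + 0.0791² = 0.003318 + 0.091325 + 0.005170 + 0.000052 + 0.029825 + 0.095728 + 0.006257 = 0.231675
B_minu = 1 / 0.231675 = 4.3164
Σp_aranᵢ² = 0.0182² + 0.0182² + 0.3091² + 0.0182² + 0.0545² + 0.1636² + 0.4182² = 0.000331 + 0.000331 + 0.095543 + 0.000331 + 0.002970 + 0.026765 + 0.174891 = 0.301162
B_aran = 1 / 0.301162 = 3.3205
Σp_russᵢ² = 0.2239² + 0.2432² + 0.0772² + 0.0039² + 0.1622² + 0.0347² + 0.2548² = 0.050131 + 0.059146 + 0.005960 + 0.000015 + 0.026309 + 0.001204 + 0.064923 = 0.207688
B_russ = 1 / 0.207688 = 4.8149
Highest B → broadest niche (most generalist): Crocidura russula (B = 4.81).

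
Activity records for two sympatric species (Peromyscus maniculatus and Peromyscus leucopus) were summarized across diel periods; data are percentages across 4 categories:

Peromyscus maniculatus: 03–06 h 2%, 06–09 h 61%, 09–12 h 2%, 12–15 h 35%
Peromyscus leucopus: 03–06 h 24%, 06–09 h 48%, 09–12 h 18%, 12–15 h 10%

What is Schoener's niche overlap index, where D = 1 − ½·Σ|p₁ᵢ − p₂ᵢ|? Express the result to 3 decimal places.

Convert percentages to proportions (divide by 100).
Σ|p₁ᵢ − p₂ᵢ| = 0.22 + 0.13 + 0.16 + 0.25 = 0.76
D = 1 − ½ × 0.76 = 1 − 0.380 = 0.62000

0.620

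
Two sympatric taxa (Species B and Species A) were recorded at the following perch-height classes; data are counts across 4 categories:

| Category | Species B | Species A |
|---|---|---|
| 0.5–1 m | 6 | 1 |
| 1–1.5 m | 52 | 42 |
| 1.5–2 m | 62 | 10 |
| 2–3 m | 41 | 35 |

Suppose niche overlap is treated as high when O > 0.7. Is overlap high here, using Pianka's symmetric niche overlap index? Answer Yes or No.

Yes

Proportions for Species B (n=161): 6/161=0.0373, 52/161=0.3230, 62/161=0.3851, 41/161=0.2547
Proportions for Species A (n=88): 1/88=0.0114, 42/88=0.4773, 10/88=0.1136, 35/88=0.3977
Σ p₁ᵢp₂ᵢ = 0.000425 + 0.154168 + 0.043747 + 0.101294 = 0.299634
Σp_1ᵢ² = 0.0373² + 0.3230² + 0.3851² + 0.2547² = 0.001391 + 0.104329 + 0.148302 + 0.064872 = 0.318894
Σp_2ᵢ² = 0.0114² + 0.4773² + 0.1136² + 0.3977² = 0.000130 + 0.227815 + 0.012905 + 0.158165 = 0.399015
O = 0.299634 / √(0.318894 × 0.399015) = 0.299634 / 0.3567121 = 0.8400
O = 0.8400 > 0.7 → Yes.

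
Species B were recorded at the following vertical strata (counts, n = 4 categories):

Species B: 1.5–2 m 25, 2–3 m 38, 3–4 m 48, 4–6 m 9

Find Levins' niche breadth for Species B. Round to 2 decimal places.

Proportions for Species B (n=120): 25/120=0.2083, 38/120=0.3167, 48/120=0.4000, 9/120=0.0750
Σpᵢ² = 0.2083² + 0.3167² + 0.4000² + 0.0750² = 0.043389 + 0.100299 + 0.160000 + 0.005625 = 0.309313
B = 1 / 0.309313 = 3.2330

3.23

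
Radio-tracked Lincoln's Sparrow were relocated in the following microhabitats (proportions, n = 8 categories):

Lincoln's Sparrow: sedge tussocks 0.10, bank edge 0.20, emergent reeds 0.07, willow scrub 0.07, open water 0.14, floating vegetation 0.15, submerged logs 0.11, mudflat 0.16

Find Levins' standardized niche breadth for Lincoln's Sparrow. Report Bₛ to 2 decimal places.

Σpᵢ² = 0.10² + 0.20² + 0.07² + 0.07² + 0.14² + 0.15² + 0.11² + 0.16² = 0.0100 + 0.0400 + 0.0049 + 0.0049 + 0.0196 + 0.0225 + 0.0121 + 0.0256 = 0.1396
B = 1 / 0.1396 = 7.1633
Bₛ = (B − 1)/(n − 1) = (7.1633 − 1)/(8 − 1) = 6.1633/7 = 0.8805

0.88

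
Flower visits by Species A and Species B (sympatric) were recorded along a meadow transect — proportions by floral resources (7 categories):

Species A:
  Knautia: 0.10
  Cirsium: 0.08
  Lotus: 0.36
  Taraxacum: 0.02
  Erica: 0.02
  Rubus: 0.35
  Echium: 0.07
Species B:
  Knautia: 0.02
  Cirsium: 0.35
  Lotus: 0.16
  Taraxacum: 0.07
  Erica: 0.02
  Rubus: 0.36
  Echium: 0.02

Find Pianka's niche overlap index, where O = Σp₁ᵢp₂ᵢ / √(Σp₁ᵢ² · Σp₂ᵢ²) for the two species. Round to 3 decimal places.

Σ p₁ᵢp₂ᵢ = 0.0020 + 0.0280 + 0.0576 + 0.0014 + 0.0004 + 0.1260 + 0.0014 = 0.2168
Σp_1ᵢ² = 0.10² + 0.08² + 0.36² + 0.02² + 0.02² + 0.35² + 0.07² = 0.0100 + 0.0064 + 0.1296 + 0.0004 + 0.0004 + 0.1225 + 0.0049 = 0.2742
Σp_2ᵢ² = 0.02² + 0.35² + 0.16² + 0.07² + 0.02² + 0.36² + 0.02² = 0.0004 + 0.1225 + 0.0256 + 0.0049 + 0.0004 + 0.1296 + 0.0004 = 0.2838
O = 0.2168 / √(0.2742 × 0.2838) = 0.2168 / 0.278959 = 0.77718

0.777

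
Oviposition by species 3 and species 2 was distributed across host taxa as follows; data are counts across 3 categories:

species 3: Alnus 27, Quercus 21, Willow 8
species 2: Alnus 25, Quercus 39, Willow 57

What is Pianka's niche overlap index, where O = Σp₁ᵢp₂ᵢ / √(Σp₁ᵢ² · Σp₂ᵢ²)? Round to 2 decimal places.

0.76

Proportions for species 3 (n=56): 27/56=0.4821, 21/56=0.3750, 8/56=0.1429
Proportions for species 2 (n=121): 25/121=0.2066, 39/121=0.3223, 57/121=0.4711
Σ p₁ᵢp₂ᵢ = 0.099602 + 0.120863 + 0.067320 = 0.287785
Σp_1ᵢ² = 0.4821² + 0.3750² + 0.1429² = 0.232420 + 0.140625 + 0.020420 = 0.393465
Σp_2ᵢ² = 0.2066² + 0.3223² + 0.4711² = 0.042684 + 0.103877 + 0.221935 = 0.368496
O = 0.287785 / √(0.393465 × 0.368496) = 0.287785 / 0.3807759 = 0.7558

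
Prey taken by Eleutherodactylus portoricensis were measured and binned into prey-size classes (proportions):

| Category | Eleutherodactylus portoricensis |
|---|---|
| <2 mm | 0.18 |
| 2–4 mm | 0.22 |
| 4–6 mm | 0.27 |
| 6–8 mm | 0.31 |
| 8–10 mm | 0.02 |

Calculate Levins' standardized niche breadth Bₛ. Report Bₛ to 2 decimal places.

0.75

Σpᵢ² = 0.18² + 0.22² + 0.27² + 0.31² + 0.02² = 0.0324 + 0.0484 + 0.0729 + 0.0961 + 0.0004 = 0.2502
B = 1 / 0.2502 = 3.9968
Bₛ = (B − 1)/(n − 1) = (3.9968 − 1)/(5 − 1) = 2.9968/4 = 0.7492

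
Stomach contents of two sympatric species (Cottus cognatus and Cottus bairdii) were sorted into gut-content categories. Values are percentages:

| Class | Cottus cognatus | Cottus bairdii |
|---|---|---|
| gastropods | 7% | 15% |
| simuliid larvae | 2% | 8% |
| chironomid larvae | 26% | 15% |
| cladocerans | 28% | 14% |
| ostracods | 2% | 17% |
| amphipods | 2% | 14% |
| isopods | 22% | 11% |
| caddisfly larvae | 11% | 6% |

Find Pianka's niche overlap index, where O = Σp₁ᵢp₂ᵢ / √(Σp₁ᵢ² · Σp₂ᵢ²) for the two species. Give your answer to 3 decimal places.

0.751

Convert percentages to proportions (divide by 100).
Σ p₁ᵢp₂ᵢ = 0.0105 + 0.0016 + 0.0390 + 0.0392 + 0.0034 + 0.0028 + 0.0242 + 0.0066 = 0.1273
Σp_1ᵢ² = 0.07² + 0.02² + 0.26² + 0.28² + 0.02² + 0.02² + 0.22² + 0.11² = 0.0049 + 0.0004 + 0.0676 + 0.0784 + 0.0004 + 0.0004 + 0.0484 + 0.0121 = 0.2126
Σp_2ᵢ² = 0.15² + 0.08² + 0.15² + 0.14² + 0.17² + 0.14² + 0.11² + 0.06² = 0.0225 + 0.0064 + 0.0225 + 0.0196 + 0.0289 + 0.0196 + 0.0121 + 0.0036 = 0.1352
O = 0.1273 / √(0.2126 × 0.1352) = 0.1273 / 0.169539 = 0.75086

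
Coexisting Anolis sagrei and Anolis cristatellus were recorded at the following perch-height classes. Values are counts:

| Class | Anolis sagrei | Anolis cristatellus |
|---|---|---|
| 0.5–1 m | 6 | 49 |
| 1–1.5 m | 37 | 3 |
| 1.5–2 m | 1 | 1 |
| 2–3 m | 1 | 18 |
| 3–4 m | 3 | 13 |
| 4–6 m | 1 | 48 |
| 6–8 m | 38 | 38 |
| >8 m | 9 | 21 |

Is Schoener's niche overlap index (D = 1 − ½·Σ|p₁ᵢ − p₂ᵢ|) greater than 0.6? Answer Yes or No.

Proportions for Anolis sagrei (n=96): 6/96=0.0625, 37/96=0.3854, 1/96=0.0104, 1/96=0.0104, 3/96=0.0313, 1/96=0.0104, 38/96=0.3958, 9/96=0.0938
Proportions for Anolis cristatellus (n=191): 49/191=0.2565, 3/191=0.0157, 1/191=0.0052, 18/191=0.0942, 13/191=0.0681, 48/191=0.2513, 38/191=0.1990, 21/191=0.1099
Σ|p₁ᵢ − p₂ᵢ| = 0.1940 + 0.3697 + 0.0052 + 0.0838 + 0.0368 + 0.2409 + 0.1968 + 0.0161 = 1.1433
D = 1 − ½ × 1.1433 = 1 − 0.57165 = 0.42835
D = 0.42835 < 0.6 → No.

No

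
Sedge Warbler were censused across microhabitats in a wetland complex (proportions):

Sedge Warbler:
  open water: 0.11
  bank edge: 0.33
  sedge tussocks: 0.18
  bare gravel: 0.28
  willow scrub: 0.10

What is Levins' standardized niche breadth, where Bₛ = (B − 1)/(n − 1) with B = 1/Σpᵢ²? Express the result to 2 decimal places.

0.78

Σpᵢ² = 0.11² + 0.33² + 0.18² + 0.28² + 0.10² = 0.0121 + 0.1089 + 0.0324 + 0.0784 + 0.0100 = 0.2418
B = 1 / 0.2418 = 4.1356
Bₛ = (B − 1)/(n − 1) = (4.1356 − 1)/(5 − 1) = 3.1356/4 = 0.7839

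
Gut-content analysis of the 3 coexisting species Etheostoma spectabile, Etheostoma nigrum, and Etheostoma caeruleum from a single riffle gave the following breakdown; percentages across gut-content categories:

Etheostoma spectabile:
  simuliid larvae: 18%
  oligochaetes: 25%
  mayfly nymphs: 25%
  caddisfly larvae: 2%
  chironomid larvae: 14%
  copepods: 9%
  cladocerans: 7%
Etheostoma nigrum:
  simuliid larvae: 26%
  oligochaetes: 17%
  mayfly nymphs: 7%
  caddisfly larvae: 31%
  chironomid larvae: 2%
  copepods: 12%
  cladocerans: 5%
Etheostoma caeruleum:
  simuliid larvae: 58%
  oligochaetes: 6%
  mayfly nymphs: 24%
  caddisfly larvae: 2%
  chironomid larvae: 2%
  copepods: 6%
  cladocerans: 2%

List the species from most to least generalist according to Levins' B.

Etheostoma spectabile > Etheostoma nigrum > Etheostoma caeruleum

Convert percentages to proportions (divide by 100).
Σp_specᵢ² = 0.18² + 0.25² + 0.25² + 0.02² + 0.14² + 0.09² + 0.07² = 0.0324 + 0.0625 + 0.0625 + 0.0004 + 0.0196 + 0.0081 + 0.0049 = 0.1904
B_spec = 1 / 0.1904 = 5.2521
Σp_nigrᵢ² = 0.26² + 0.17² + 0.07² + 0.31² + 0.02² + 0.12² + 0.05² = 0.0676 + 0.0289 + 0.0049 + 0.0961 + 0.0004 + 0.0144 + 0.0025 = 0.2148
B_nigr = 1 / 0.2148 = 4.6555
Σp_caerᵢ² = 0.58² + 0.06² + 0.24² + 0.02² + 0.02² + 0.06² + 0.02² = 0.3364 + 0.0036 + 0.0576 + 0.0004 + 0.0004 + 0.0036 + 0.0004 = 0.4024
B_caer = 1 / 0.4024 = 2.4851
Ranking by B (broadest → narrowest): Etheostoma spectabile (5.25) > Etheostoma nigrum (4.66) > Etheostoma caeruleum (2.49)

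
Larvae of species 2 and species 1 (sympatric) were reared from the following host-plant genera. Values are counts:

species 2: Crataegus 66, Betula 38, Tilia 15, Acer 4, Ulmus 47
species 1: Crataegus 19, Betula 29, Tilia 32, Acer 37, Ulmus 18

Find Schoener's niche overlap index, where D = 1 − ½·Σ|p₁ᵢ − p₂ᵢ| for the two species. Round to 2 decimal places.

0.60

Proportions for species 2 (n=170): 66/170=0.3882, 38/170=0.2235, 15/170=0.0882, 4/170=0.0235, 47/170=0.2765
Proportions for species 1 (n=135): 19/135=0.1407, 29/135=0.2148, 32/135=0.2370, 37/135=0.2741, 18/135=0.1333
Σ|p₁ᵢ − p₂ᵢ| = 0.2475 + 0.0087 + 0.1488 + 0.2506 + 0.1432 = 0.7988
D = 1 − ½ × 0.7988 = 1 − 0.39940 = 0.60060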